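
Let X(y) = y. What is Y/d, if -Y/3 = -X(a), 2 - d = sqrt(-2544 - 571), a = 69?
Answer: 414/3119 + 207*I*sqrt(3115)/3119 ≈ 0.13273 + 3.7041*I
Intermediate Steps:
d = 2 - I*sqrt(3115) (d = 2 - sqrt(-2544 - 571) = 2 - sqrt(-3115) = 2 - I*sqrt(3115) ≈ 2.0 - 55.812*I)
Y = 207 (Y = -(-3)*69 = -3*(-69) = 207)
Y/d = 207/(2 - I*sqrt(3115))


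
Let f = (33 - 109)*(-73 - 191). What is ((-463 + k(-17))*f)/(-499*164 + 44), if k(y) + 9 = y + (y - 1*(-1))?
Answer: 105545/852 ≈ 123.88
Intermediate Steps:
k(y) = -8 + 2*y (k(y) = -9 + (y + (y - 1*(-1))) = -9 + (y + (y + 1)) = -9 + (y + (1 + y)) = -9 + (1 + 2*y) = -8 + 2*y)
f = 20064 (f = -76*(-264) = 20064)
((-463 + k(-17))*f)/(-499*164 + 44) = ((-463 + (-8 + 2*(-17)))*20064)/(-499*164 + 44) = ((-463 + (-8 - 34))*20064)/(-81836 + 44) = ((-463 - 42)*20064)/(-81792) = -505*20064*(-1/81792) = -10132320*(-1/81792) = 105545/852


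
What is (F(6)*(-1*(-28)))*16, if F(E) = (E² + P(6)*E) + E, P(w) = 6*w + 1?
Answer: 118272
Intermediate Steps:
P(w) = 1 + 6*w
F(E) = E² + 38*E (F(E) = (E² + (1 + 6*6)*E) + E = (E² + (1 + 36)*E) + E = (E² + 37*E) + E = E² + 38*E)
(F(6)*(-1*(-28)))*16 = ((6*(38 + 6))*(-1*(-28)))*16 = ((6*44)*28)*16 = (264*28)*16 = 7392*16 = 118272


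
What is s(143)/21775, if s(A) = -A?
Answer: -11/1675 ≈ -0.0065672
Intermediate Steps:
s(143)/21775 = -1*143/21775 = -143*1/21775 = -11/1675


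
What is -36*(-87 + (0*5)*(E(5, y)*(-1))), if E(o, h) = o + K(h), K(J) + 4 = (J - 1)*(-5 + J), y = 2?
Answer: 3132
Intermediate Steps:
K(J) = -4 + (-1 + J)*(-5 + J) (K(J) = -4 + (J - 1)*(-5 + J) = -4 + (-1 + J)*(-5 + J))
E(o, h) = 1 + o + h² - 6*h (E(o, h) = o + (1 + h² - 6*h) = 1 + o + h² - 6*h)
-36*(-87 + (0*5)*(E(5, y)*(-1))) = -36*(-87 + (0*5)*((1 + 5 + 2² - 6*2)*(-1))) = -36*(-87 + 0*((1 + 5 + 4 - 12)*(-1))) = -36*(-87 + 0*(-2*(-1))) = -36*(-87 + 0*2) = -36*(-87 + 0) = -36*(-87) = 3132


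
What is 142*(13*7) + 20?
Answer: 12942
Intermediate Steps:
142*(13*7) + 20 = 142*91 + 20 = 12922 + 20 = 12942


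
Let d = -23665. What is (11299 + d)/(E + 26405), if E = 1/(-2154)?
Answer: -26636364/56876369 ≈ -0.46832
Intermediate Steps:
E = -1/2154 ≈ -0.00046425
(11299 + d)/(E + 26405) = (11299 - 23665)/(-1/2154 + 26405) = -12366/56876369/2154 = -12366*2154/56876369 = -26636364/56876369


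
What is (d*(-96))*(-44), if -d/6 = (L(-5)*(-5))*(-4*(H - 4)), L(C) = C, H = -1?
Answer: -12672000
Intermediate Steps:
d = -3000 (d = -6*(-5*(-5))*(-4*(-1 - 4)) = -150*(-4*(-5)) = -150*20 = -6*500 = -3000)
(d*(-96))*(-44) = -3000*(-96)*(-44) = 288000*(-44) = -12672000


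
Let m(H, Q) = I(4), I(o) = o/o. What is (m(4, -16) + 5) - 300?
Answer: -294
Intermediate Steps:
I(o) = 1
m(H, Q) = 1
(m(4, -16) + 5) - 300 = (1 + 5) - 300 = 6 - 300 = -294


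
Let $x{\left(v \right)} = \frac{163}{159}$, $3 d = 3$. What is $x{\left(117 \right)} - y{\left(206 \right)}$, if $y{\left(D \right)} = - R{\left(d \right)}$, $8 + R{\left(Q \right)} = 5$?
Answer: $- \frac{314}{159} \approx -1.9748$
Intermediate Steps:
$d = 1$ ($d = \frac{1}{3} \cdot 3 = 1$)
$R{\left(Q \right)} = -3$ ($R{\left(Q \right)} = -8 + 5 = -3$)
$x{\left(v \right)} = \frac{163}{159}$ ($x{\left(v \right)} = 163 \cdot \frac{1}{159} = \frac{163}{159}$)
$y{\left(D \right)} = 3$ ($y{\left(D \right)} = \left(-1\right) \left(-3\right) = 3$)
$x{\left(117 \right)} - y{\left(206 \right)} = \frac{163}{159} - 3 = - \frac{314}{159}$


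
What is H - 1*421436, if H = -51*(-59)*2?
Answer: -415418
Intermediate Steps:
H = 6018 (H = 3009*2 = 6018)
H - 1*421436 = 6018 - 1*421436 = 6018 - 421436 = -415418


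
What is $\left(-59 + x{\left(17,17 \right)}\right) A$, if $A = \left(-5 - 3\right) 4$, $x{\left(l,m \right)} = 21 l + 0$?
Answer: $-9536$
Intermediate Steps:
$x{\left(l,m \right)} = 21 l$
$A = -32$ ($A = \left(-8\right) 4 = -32$)
$\left(-59 + x{\left(17,17 \right)}\right) A = \left(-59 + 21 \cdot 17\right) \left(-32\right) = \left(-59 + 357\right) \left(-32\right) = 298 \left(-32\right) = -9536$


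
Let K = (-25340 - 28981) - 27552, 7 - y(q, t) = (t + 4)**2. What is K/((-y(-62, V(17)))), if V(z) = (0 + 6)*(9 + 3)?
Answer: -9097/641 ≈ -14.192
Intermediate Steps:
V(z) = 72 (V(z) = 6*12 = 72)
y(q, t) = 7 - (4 + t)**2 (y(q, t) = 7 - (t + 4)**2 = 7 - (4 + t)**2)
K = -81873 (K = -54321 - 27552 = -81873)
K/((-y(-62, V(17)))) = -81873*(-1/(7 - (4 + 72)**2)) = -81873*(-1/(7 - 1*76**2)) = -81873*(-1/(7 - 1*5776)) = -81873*(-1/(7 - 5776)) = -81873/((-1*(-5769))) = -81873/5769 = -81873*1/5769 = -9097/641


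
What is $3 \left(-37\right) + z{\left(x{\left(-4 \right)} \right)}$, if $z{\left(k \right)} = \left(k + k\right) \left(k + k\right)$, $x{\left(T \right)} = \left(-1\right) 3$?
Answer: $-75$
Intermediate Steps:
$x{\left(T \right)} = -3$
$z{\left(k \right)} = 4 k^{2}$ ($z{\left(k \right)} = 2 k 2 k = 4 k^{2}$)
$3 \left(-37\right) + z{\left(x{\left(-4 \right)} \right)} = 3 \left(-37\right) + 4 \left(-3\right)^{2} = -111 + 4 \cdot 9 = -111 + 36 = -75$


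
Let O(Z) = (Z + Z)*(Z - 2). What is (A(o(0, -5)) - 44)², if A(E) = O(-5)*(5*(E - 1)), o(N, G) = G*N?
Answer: 155236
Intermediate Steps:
O(Z) = 2*Z*(-2 + Z) (O(Z) = (2*Z)*(-2 + Z) = 2*Z*(-2 + Z))
A(E) = -350 + 350*E (A(E) = (2*(-5)*(-2 - 5))*(5*(E - 1)) = (2*(-5)*(-7))*(5*(-1 + E)) = 70*(-5 + 5*E) = -350 + 350*E)
(A(o(0, -5)) - 44)² = ((-350 + 350*(-5*0)) - 44)² = ((-350 + 350*0) - 44)² = ((-350 + 0) - 44)² = (-350 - 44)² = (-394)² = 155236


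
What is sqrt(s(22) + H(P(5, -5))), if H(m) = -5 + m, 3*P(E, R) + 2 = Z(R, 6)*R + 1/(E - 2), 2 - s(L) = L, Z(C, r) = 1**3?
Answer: 7*I*sqrt(5)/3 ≈ 5.2175*I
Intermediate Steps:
Z(C, r) = 1
s(L) = 2 - L
P(E, R) = -2/3 + R/3 + 1/(3*(-2 + E)) (P(E, R) = -2/3 + (1*R + 1/(E - 2))/3 = -2/3 + (R + 1/(-2 + E))/3 = -2/3 + (R/3 + 1/(3*(-2 + E))) = -2/3 + R/3 + 1/(3*(-2 + E)))
sqrt(s(22) + H(P(5, -5))) = sqrt((2 - 1*22) + (-5 + (5 - 2*5 - 2*(-5) + 5*(-5))/(3*(-2 + 5)))) = sqrt((2 - 22) + (-5 + (1/3)*(5 - 10 + 10 - 25)/3)) = sqrt(-20 + (-5 + (1/3)*(1/3)*(-20))) = sqrt(-20 + (-5 - 20/9)) = sqrt(-20 - 65/9) = sqrt(-245/9) = 7*I*sqrt(5)/3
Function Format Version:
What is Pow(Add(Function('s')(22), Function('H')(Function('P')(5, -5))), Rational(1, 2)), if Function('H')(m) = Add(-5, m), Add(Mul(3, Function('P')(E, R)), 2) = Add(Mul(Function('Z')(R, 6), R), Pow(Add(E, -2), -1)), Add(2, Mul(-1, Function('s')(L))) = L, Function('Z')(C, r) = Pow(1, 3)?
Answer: Mul(Rational(7, 3), I, Pow(5, Rational(1, 2))) ≈ Mul(5.2175, I)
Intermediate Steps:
Function('Z')(C, r) = 1
Function('s')(L) = Add(2, Mul(-1, L))
Function('P')(E, R) = Add(Rational(-2, 3), Mul(Rational(1, 3), R), Mul(Rational(1, 3), Pow(Add(-2, E), -1))) (Function('P')(E, R) = Add(Rational(-2, 3), Mul(Rational(1, 3), Add(Mul(1, R), Pow(Add(E, -2), -1)))) = Add(Rational(-2, 3), Mul(Rational(1, 3), Add(R, Pow(Add(-2, E), -1)))) = Add(Rational(-2, 3), Add(Mul(Rational(1, 3), R), Mul(Rational(1, 3), Pow(Add(-2, E), -1)))) = Add(Rational(-2, 3), Mul(Rational(1, 3), R), Mul(Rational(1, 3), Pow(Add(-2, E), -1))))
Pow(Add(Function('s')(22), Function('H')(Function('P')(5, -5))), Rational(1, 2)) = Pow(Add(Add(2, Mul(-1, 22)), Add(-5, Mul(Rational(1, 3), Pow(Add(-2, 5), -1), Add(5, Mul(-2, 5), Mul(-2, -5), Mul(5, -5))))), Rational(1, 2)) = Pow(Add(Add(2, -22), Add(-5, Mul(Rational(1, 3), Pow(3, -1), Add(5, -10, 10, -25)))), Rational(1, 2)) = Pow(Add(-20, Add(-5, Mul(Rational(1, 3), Rational(1, 3), -20))), Rational(1, 2)) = Pow(Add(-20, Add(-5, Rational(-20, 9))), Rational(1, 2)) = Pow(Add(-20, Rational(-65, 9)), Rational(1, 2)) = Pow(Rational(-245, 9), Rational(1, 2)) = Mul(Rational(7, 3), I, Pow(5, Rational(1, 2)))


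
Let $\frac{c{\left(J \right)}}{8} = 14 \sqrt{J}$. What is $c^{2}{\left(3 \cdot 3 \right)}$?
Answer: $112896$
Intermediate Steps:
$c{\left(J \right)} = 112 \sqrt{J}$ ($c{\left(J \right)} = 8 \cdot 14 \sqrt{J} = 112 \sqrt{J}$)
$c^{2}{\left(3 \cdot 3 \right)} = \left(112 \sqrt{3 \cdot 3}\right)^{2} = \left(112 \sqrt{9}\right)^{2} = \left(112 \cdot 3\right)^{2} = 336^{2} = 112896$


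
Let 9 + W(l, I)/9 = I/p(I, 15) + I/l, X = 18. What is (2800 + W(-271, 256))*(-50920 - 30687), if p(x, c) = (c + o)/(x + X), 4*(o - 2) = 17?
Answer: -60940940350723/23035 ≈ -2.6456e+9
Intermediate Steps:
o = 25/4 (o = 2 + (¼)*17 = 2 + 17/4 = 25/4 ≈ 6.2500)
p(x, c) = (25/4 + c)/(18 + x) (p(x, c) = (c + 25/4)/(x + 18) = (25/4 + c)/(18 + x))
W(l, I) = -81 + 9*I/l + 9*I*(72/85 + 4*I/85) (W(l, I) = -81 + 9*(I/(((25/4 + 15)/(18 + I))) + I/l) = -81 + 9*(I/(((85/4)/(18 + I))) + I/l) = -81 + 9*(I/((85/(4*(18 + I)))) + I/l) = -81 + 9*(I*(72/85 + 4*I/85) + I/l) = -81 + 9*(I/l + I*(72/85 + 4*I/85)) = -81 + (9*I/l + 9*I*(72/85 + 4*I/85)) = -81 + 9*I/l + 9*I*(72/85 + 4*I/85))
(2800 + W(-271, 256))*(-50920 - 30687) = (2800 + (9/85)*(85*256 - 271*(-765 + 4*256*(18 + 256)))/(-271))*(-50920 - 30687) = (2800 + (9/85)*(-1/271)*(21760 - 271*(-765 + 4*256*274)))*(-81607) = (2800 + (9/85)*(-1/271)*(21760 - 271*(-765 + 280576)))*(-81607) = (2800 + (9/85)*(-1/271)*(21760 - 271*279811))*(-81607) = (2800 + (9/85)*(-1/271)*(21760 - 75828781))*(-81607) = (2800 + (9/85)*(-1/271)*(-75807021))*(-81607) = (2800 + 682263189/23035)*(-81607) = (746761189/23035)*(-81607) = -60940940350723/23035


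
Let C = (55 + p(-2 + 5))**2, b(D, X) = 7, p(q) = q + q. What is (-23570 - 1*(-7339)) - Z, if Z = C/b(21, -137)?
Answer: -117338/7 ≈ -16763.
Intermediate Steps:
p(q) = 2*q
C = 3721 (C = (55 + 2*(-2 + 5))**2 = (55 + 2*3)**2 = (55 + 6)**2 = 61**2 = 3721)
Z = 3721/7 ≈ 531.57
(-23570 - 1*(-7339)) - Z = (-23570 - 1*(-7339)) - 1*3721/7 = (-23570 + 7339) - 3721/7 = -16231 - 3721/7 = -117338/7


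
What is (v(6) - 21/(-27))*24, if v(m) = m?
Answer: 488/3 ≈ 162.67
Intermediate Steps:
(v(6) - 21/(-27))*24 = (6 - 21/(-27))*24 = (6 - 21*(-1/27))*24 = (6 + 7/9)*24 = (61/9)*24 = 488/3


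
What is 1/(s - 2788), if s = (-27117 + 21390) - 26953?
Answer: -1/35468 ≈ -2.8194e-5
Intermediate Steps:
s = -32680 (s = -5727 - 26953 = -32680)
1/(s - 2788) = 1/(-32680 - 2788) = 1/(-35468) = -1/35468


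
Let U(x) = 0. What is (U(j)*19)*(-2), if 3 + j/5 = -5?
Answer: 0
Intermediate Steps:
j = -40 (j = -15 + 5*(-5) = -15 - 25 = -40)
(U(j)*19)*(-2) = (0*19)*(-2) = 0*(-2) = 0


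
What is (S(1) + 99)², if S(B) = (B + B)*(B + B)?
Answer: 10609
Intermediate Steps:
S(B) = 4*B² (S(B) = (2*B)*(2*B) = 4*B²)
(S(1) + 99)² = (4*1² + 99)² = (4*1 + 99)² = (4 + 99)² = 103² = 10609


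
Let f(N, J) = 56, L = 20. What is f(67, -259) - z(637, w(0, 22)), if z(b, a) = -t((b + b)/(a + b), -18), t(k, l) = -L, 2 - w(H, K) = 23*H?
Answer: 36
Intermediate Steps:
w(H, K) = 2 - 23*H
t(k, l) = -20 (t(k, l) = -1*20 = -20)
z(b, a) = 20 (z(b, a) = -1*(-20) = 20)
f(67, -259) - z(637, w(0, 22)) = 56 - 1*20 = 56 - 20 = 36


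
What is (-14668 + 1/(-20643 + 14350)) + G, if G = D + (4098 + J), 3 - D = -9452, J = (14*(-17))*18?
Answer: -33975908/6293 ≈ -5399.0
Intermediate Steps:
J = -4284 (J = -238*18 = -4284)
D = 9455 (D = 3 - 1*(-9452) = 3 + 9452 = 9455)
G = 9269 (G = 9455 + (4098 - 4284) = 9455 - 186 = 9269)
(-14668 + 1/(-20643 + 14350)) + G = (-14668 + 1/(-20643 + 14350)) + 9269 = (-14668 + 1/(-6293)) + 9269 = (-14668 - 1/6293) + 9269 = -92305725/6293 + 9269 = -33975908/6293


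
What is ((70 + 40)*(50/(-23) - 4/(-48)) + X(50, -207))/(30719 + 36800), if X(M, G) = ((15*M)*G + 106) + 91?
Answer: -21429049/9317622 ≈ -2.2998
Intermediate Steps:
X(M, G) = 197 + 15*G*M (X(M, G) = (15*G*M + 106) + 91 = (106 + 15*G*M) + 91 = 197 + 15*G*M)
((70 + 40)*(50/(-23) - 4/(-48)) + X(50, -207))/(30719 + 36800) = ((70 + 40)*(50/(-23) - 4/(-48)) + (197 + 15*(-207)*50))/(30719 + 36800) = (110*(50*(-1/23) - 4*(-1/48)) + (197 - 155250))/67519 = (110*(-50/23 + 1/12) - 155053)*(1/67519) = (110*(-577/276) - 155053)*(1/67519) = (-31735/138 - 155053)*(1/67519) = -21429049/138*1/67519 = -21429049/9317622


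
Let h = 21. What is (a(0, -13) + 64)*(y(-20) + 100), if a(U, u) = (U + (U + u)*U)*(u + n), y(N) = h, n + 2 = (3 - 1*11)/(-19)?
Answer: 7744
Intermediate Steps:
n = -30/19 (n = -2 + (3 - 1*11)/(-19) = -2 + (3 - 11)*(-1/19) = -2 - 8*(-1/19) = -2 + 8/19 = -30/19 ≈ -1.5789)
y(N) = 21
a(U, u) = (-30/19 + u)*(U + U*(U + u)) (a(U, u) = (U + (U + u)*U)*(u - 30/19) = (U + U*(U + u))*(-30/19 + u) = (-30/19 + u)*(U + U*(U + u)))
(a(0, -13) + 64)*(y(-20) + 100) = ((1/19)*0*(-30 - 30*0 - 11*(-13) + 19*(-13)² + 19*0*(-13)) + 64)*(21 + 100) = ((1/19)*0*(-30 + 0 + 143 + 19*169 + 0) + 64)*121 = ((1/19)*0*(-30 + 0 + 143 + 3211 + 0) + 64)*121 = ((1/19)*0*3324 + 64)*121 = (0 + 64)*121 = 64*121 = 7744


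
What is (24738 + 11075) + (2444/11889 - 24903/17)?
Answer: 6942242650/202113 ≈ 34348.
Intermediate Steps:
(24738 + 11075) + (2444/11889 - 24903/17) = 35813 + (2444*(1/11889) - 24903*1/17) = 35813 + (2444/11889 - 24903/17) = 35813 - 296030219/202113 = 6942242650/202113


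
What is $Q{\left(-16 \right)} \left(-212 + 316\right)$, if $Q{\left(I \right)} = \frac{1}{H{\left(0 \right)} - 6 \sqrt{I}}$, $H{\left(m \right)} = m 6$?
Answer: $\frac{13 i}{3} \approx 4.3333 i$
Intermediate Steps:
$H{\left(m \right)} = 6 m$
$Q{\left(I \right)} = - \frac{1}{6 \sqrt{I}}$ ($Q{\left(I \right)} = \frac{1}{6 \cdot 0 - 6 \sqrt{I}} = \frac{1}{0 - 6 \sqrt{I}} = \frac{1}{\left(-6\right) \sqrt{I}} = - \frac{1}{6 \sqrt{I}}$)
$Q{\left(-16 \right)} \left(-212 + 316\right) = - \frac{1}{6 \cdot 4 i} \left(-212 + 316\right) = - \frac{\left(- \frac{1}{4}\right) i}{6} \cdot 104 = \frac{i}{24} \cdot 104 = \frac{13 i}{3}$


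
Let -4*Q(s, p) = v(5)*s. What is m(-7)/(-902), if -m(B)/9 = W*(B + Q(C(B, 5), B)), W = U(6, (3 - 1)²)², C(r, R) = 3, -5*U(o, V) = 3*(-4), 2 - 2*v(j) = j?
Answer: -3807/11275 ≈ -0.33765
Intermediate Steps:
v(j) = 1 - j/2
U(o, V) = 12/5 (U(o, V) = -3*(-4)/5 = -⅕*(-12) = 12/5)
W = 144/25 (W = (12/5)² = 144/25 ≈ 5.7600)
Q(s, p) = 3*s/8 (Q(s, p) = -(1 - ½*5)*s/4 = -(1 - 5/2)*s/4 = -(-3)*s/8 = 3*s/8)
m(B) = -1458/25 - 1296*B/25 (m(B) = -1296*(B + (3/8)*3)/25 = -1296*(B + 9/8)/25 = -1296*(9/8 + B)/25 = -9*(162/25 + 144*B/25) = -1458/25 - 1296*B/25)
m(-7)/(-902) = (-1458/25 - 1296/25*(-7))/(-902) = (-1458/25 + 9072/25)*(-1/902) = (7614/25)*(-1/902) = -3807/11275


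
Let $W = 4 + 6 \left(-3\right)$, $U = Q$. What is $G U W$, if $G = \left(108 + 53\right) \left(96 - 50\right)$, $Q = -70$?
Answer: $7257880$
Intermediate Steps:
$U = -70$
$G = 7406$ ($G = 161 \cdot 46 = 7406$)
$W = -14$ ($W = 4 - 18 = -14$)
$G U W = 7406 \left(-70\right) \left(-14\right) = \left(-518420\right) \left(-14\right) = 7257880$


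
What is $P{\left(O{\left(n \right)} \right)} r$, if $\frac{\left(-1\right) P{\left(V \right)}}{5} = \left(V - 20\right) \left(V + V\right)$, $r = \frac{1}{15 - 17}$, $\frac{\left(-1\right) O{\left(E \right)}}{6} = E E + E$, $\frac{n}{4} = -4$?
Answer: $10512000$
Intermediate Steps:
$n = -16$ ($n = 4 \left(-4\right) = -16$)
$O{\left(E \right)} = - 6 E - 6 E^{2}$ ($O{\left(E \right)} = - 6 \left(E E + E\right) = - 6 \left(E^{2} + E\right) = - 6 \left(E + E^{2}\right) = - 6 E - 6 E^{2}$)
$r = - \frac{1}{2}$ ($r = \frac{1}{-2} = - \frac{1}{2} \approx -0.5$)
$P{\left(V \right)} = - 10 V \left(-20 + V\right)$ ($P{\left(V \right)} = - 5 \left(V - 20\right) \left(V + V\right) = - 5 \left(V - 20\right) 2 V = - 5 \left(-20 + V\right) 2 V = - 5 \cdot 2 V \left(-20 + V\right) = - 10 V \left(-20 + V\right)$)
$P{\left(O{\left(n \right)} \right)} r = 10 \left(\left(-6\right) \left(-16\right) \left(1 - 16\right)\right) \left(20 - \left(-6\right) \left(-16\right) \left(1 - 16\right)\right) \left(- \frac{1}{2}\right) = 10 \left(\left(-6\right) \left(-16\right) \left(-15\right)\right) \left(20 - \left(-6\right) \left(-16\right) \left(-15\right)\right) \left(- \frac{1}{2}\right) = 10 \left(-1440\right) \left(20 - -1440\right) \left(- \frac{1}{2}\right) = 10 \left(-1440\right) \left(20 + 1440\right) \left(- \frac{1}{2}\right) = 10 \left(-1440\right) 1460 \left(- \frac{1}{2}\right) = \left(-21024000\right) \left(- \frac{1}{2}\right) = 10512000$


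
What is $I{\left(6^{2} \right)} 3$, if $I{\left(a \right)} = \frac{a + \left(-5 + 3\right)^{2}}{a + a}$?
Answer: $\frac{5}{3} \approx 1.6667$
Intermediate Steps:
$I{\left(a \right)} = \frac{4 + a}{2 a}$ ($I{\left(a \right)} = \frac{a + \left(-2\right)^{2}}{2 a} = \left(a + 4\right) \frac{1}{2 a} = \left(4 + a\right) \frac{1}{2 a} = \frac{4 + a}{2 a}$)
$I{\left(6^{2} \right)} 3 = \frac{4 + 6^{2}}{2 \cdot 6^{2}} \cdot 3 = \frac{4 + 36}{2 \cdot 36} \cdot 3 = \frac{1}{2} \cdot \frac{1}{36} \cdot 40 \cdot 3 = \frac{5}{9} \cdot 3 = \frac{5}{3}$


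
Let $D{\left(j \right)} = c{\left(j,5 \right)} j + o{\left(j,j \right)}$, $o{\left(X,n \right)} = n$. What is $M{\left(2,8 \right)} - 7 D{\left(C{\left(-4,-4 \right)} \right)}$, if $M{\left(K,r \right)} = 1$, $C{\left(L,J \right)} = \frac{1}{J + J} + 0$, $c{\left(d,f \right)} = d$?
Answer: $\frac{113}{64} \approx 1.7656$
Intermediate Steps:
$C{\left(L,J \right)} = \frac{1}{2 J}$ ($C{\left(L,J \right)} = \frac{1}{2 J} + 0 = \frac{1}{2 J}$)
$D{\left(j \right)} = j + j^{2}$ ($D{\left(j \right)} = j j + j = j^{2} + j = j + j^{2}$)
$M{\left(2,8 \right)} - 7 D{\left(C{\left(-4,-4 \right)} \right)} = 1 - 7 \frac{1}{2 \left(-4\right)} \left(1 + \frac{1}{2 \left(-4\right)}\right) = 1 - 7 \cdot \frac{1}{2} \left(- \frac{1}{4}\right) \left(1 + \frac{1}{2} \left(- \frac{1}{4}\right)\right) = 1 - 7 \left(- \frac{1 - \frac{1}{8}}{8}\right) = 1 - 7 \left(\left(- \frac{1}{8}\right) \frac{7}{8}\right) = 1 - - \frac{49}{64} = 1 + \frac{49}{64} = \frac{113}{64}$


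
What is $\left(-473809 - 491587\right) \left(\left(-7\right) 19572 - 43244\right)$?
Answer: $174010698208$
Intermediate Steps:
$\left(-473809 - 491587\right) \left(\left(-7\right) 19572 - 43244\right) = - 965396 \left(-137004 - 43244\right) = \left(-965396\right) \left(-180248\right) = 174010698208$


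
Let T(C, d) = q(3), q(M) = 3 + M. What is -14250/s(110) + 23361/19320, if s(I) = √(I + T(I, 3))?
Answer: 7787/6440 - 7125*√29/29 ≈ -1321.9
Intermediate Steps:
T(C, d) = 6 (T(C, d) = 3 + 3 = 6)
s(I) = √(6 + I) (s(I) = √(I + 6) = √(6 + I))
-14250/s(110) + 23361/19320 = -14250/√(6 + 110) + 23361/19320 = -14250*√29/58 + 23361*(1/19320) = -14250*√29/58 + 7787/6440 = -7125*√29/29 + 7787/6440 = 7787/6440 - 7125*√29/29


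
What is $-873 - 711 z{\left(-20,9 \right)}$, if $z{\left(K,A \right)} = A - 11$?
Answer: $549$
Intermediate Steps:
$z{\left(K,A \right)} = -11 + A$ ($z{\left(K,A \right)} = A - 11 = -11 + A$)
$-873 - 711 z{\left(-20,9 \right)} = -873 - 711 \left(-11 + 9\right) = -873 - -1422 = -873 + 1422 = 549$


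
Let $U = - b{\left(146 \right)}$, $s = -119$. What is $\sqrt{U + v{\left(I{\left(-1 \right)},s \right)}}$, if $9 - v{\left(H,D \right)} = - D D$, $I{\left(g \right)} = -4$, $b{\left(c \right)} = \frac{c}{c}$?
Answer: $\sqrt{14169} \approx 119.03$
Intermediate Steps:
$b{\left(c \right)} = 1$
$U = -1$ ($U = \left(-1\right) 1 = -1$)
$v{\left(H,D \right)} = 9 + D^{2}$ ($v{\left(H,D \right)} = 9 - - D D = 9 - - D^{2} = 9 + D^{2}$)
$\sqrt{U + v{\left(I{\left(-1 \right)},s \right)}} = \sqrt{-1 + \left(9 + \left(-119\right)^{2}\right)} = \sqrt{-1 + \left(9 + 14161\right)} = \sqrt{-1 + 14170} = \sqrt{14169}$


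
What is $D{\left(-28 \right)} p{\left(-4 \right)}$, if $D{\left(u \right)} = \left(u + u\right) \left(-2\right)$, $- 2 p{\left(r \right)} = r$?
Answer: $224$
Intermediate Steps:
$p{\left(r \right)} = - \frac{r}{2}$
$D{\left(u \right)} = - 4 u$ ($D{\left(u \right)} = 2 u \left(-2\right) = - 4 u$)
$D{\left(-28 \right)} p{\left(-4 \right)} = \left(-4\right) \left(-28\right) \left(\left(- \frac{1}{2}\right) \left(-4\right)\right) = 112 \cdot 2 = 224$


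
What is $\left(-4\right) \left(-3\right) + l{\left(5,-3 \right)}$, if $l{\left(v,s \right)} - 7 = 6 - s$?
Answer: $28$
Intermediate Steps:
$l{\left(v,s \right)} = 13 - s$ ($l{\left(v,s \right)} = 7 - \left(-6 + s\right) = 13 - s$)
$\left(-4\right) \left(-3\right) + l{\left(5,-3 \right)} = \left(-4\right) \left(-3\right) + \left(13 - -3\right) = 12 + \left(13 + 3\right) = 12 + 16 = 28$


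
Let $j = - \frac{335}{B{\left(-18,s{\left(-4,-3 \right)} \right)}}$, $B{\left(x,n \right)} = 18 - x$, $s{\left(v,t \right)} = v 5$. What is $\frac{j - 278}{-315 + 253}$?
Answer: $\frac{10343}{2232} \approx 4.634$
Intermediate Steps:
$s{\left(v,t \right)} = 5 v$
$j = - \frac{335}{36}$ ($j = - \frac{335}{18 - -18} = - \frac{335}{18 + 18} = - \frac{335}{36} \approx -9.3056$)
$\frac{j - 278}{-315 + 253} = \frac{- \frac{335}{36} - 278}{-315 + 253} = - \frac{10343}{36 \left(-62\right)} = \left(- \frac{10343}{36}\right) \left(- \frac{1}{62}\right) = \frac{10343}{2232}$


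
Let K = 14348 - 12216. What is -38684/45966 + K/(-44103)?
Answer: -300679994/337873083 ≈ -0.88992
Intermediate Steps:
K = 2132
-38684/45966 + K/(-44103) = -38684/45966 + 2132/(-44103) = -38684*1/45966 + 2132*(-1/44103) = -19342/22983 - 2132/44103 = -300679994/337873083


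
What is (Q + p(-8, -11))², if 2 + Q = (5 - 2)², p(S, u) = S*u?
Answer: 9025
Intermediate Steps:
Q = 7 (Q = -2 + (5 - 2)² = -2 + 3² = -2 + 9 = 7)
(Q + p(-8, -11))² = (7 - 8*(-11))² = (7 + 88)² = 95² = 9025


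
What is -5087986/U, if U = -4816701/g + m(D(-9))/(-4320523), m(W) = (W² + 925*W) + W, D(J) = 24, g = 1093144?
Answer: 24030322784106335632/20835591137823 ≈ 1.1533e+6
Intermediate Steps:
m(W) = W² + 926*W
U = -20835591137823/4722953794312 (U = -4816701/1093144 + (24*(926 + 24))/(-4320523) = -4816701*1/1093144 + (24*950)*(-1/4320523) = -4816701/1093144 + 22800*(-1/4320523) = -4816701/1093144 - 22800/4320523 = -20835591137823/4722953794312 ≈ -4.4116)
-5087986/U = -5087986/(-20835591137823/4722953794312) = -5087986*(-4722953794312/20835591137823) = 24030322784106335632/20835591137823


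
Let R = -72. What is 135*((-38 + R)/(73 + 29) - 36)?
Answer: -85095/17 ≈ -5005.6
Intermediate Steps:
135*((-38 + R)/(73 + 29) - 36) = 135*((-38 - 72)/(73 + 29) - 36) = 135*(-110/102 - 36) = 135*(-110*1/102 - 36) = 135*(-55/51 - 36) = 135*(-1891/51) = -85095/17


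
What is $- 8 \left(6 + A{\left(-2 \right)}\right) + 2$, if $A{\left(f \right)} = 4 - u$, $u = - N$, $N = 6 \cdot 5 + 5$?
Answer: $-358$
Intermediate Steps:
$N = 35$ ($N = 30 + 5 = 35$)
$u = -35$ ($u = \left(-1\right) 35 = -35$)
$A{\left(f \right)} = 39$ ($A{\left(f \right)} = 4 - -35 = 4 + 35 = 39$)
$- 8 \left(6 + A{\left(-2 \right)}\right) + 2 = - 8 \left(6 + 39\right) + 2 = \left(-8\right) 45 + 2 = -360 + 2 = -358$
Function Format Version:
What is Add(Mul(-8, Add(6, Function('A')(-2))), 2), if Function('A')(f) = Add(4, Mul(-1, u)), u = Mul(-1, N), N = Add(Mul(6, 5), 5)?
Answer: -358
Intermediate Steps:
N = 35 (N = Add(30, 5) = 35)
u = -35 (u = Mul(-1, 35) = -35)
Function('A')(f) = 39 (Function('A')(f) = Add(4, Mul(-1, -35)) = Add(4, 35) = 39)
Add(Mul(-8, Add(6, Function('A')(-2))), 2) = Add(Mul(-8, Add(6, 39)), 2) = Add(Mul(-8, 45), 2) = Add(-360, 2) = -358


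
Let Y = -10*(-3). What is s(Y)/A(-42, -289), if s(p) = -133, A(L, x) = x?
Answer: 133/289 ≈ 0.46021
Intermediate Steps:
Y = 30
s(Y)/A(-42, -289) = -133/(-289) = -133*(-1/289) = 133/289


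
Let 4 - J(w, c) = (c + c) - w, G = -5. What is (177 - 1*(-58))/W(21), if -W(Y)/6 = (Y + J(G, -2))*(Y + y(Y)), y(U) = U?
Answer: -235/6048 ≈ -0.038856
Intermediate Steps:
J(w, c) = 4 + w - 2*c (J(w, c) = 4 - ((c + c) - w) = 4 - (2*c - w) = 4 - (-w + 2*c) = 4 + (w - 2*c) = 4 + w - 2*c)
W(Y) = -12*Y*(3 + Y) (W(Y) = -6*(Y + (4 - 5 - 2*(-2)))*(Y + Y) = -6*(Y + (4 - 5 + 4))*2*Y = -6*(Y + 3)*2*Y = -6*(3 + Y)*2*Y = -12*Y*(3 + Y))
(177 - 1*(-58))/W(21) = (177 - 1*(-58))/((12*21*(-3 - 1*21))) = (177 + 58)/((12*21*(-3 - 21))) = 235/((12*21*(-24))) = 235/(-6048) = 235*(-1/6048) = -235/6048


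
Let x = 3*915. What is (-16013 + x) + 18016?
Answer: 4748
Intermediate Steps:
x = 2745
(-16013 + x) + 18016 = (-16013 + 2745) + 18016 = -13268 + 18016 = 4748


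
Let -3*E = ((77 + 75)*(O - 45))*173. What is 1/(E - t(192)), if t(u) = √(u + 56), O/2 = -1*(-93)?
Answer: -154489/190934808937 + √62/763739235748 ≈ -8.0911e-7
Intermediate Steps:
O = 186 (O = 2*(-1*(-93)) = 2*93 = 186)
t(u) = √(56 + u)
E = -1235912 (E = -(77 + 75)*(186 - 45)*173/3 = -152*141*173/3 = -7144*173 = -⅓*3707736 = -1235912)
1/(E - t(192)) = 1/(-1235912 - √(56 + 192)) = 1/(-1235912 - √248) = 1/(-1235912 - 2*√62)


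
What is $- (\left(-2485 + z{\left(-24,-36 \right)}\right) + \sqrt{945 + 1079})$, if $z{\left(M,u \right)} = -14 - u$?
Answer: $2463 - 2 \sqrt{506} \approx 2418.0$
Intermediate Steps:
$- (\left(-2485 + z{\left(-24,-36 \right)}\right) + \sqrt{945 + 1079}) = - (\left(-2485 - -22\right) + \sqrt{945 + 1079}) = - (\left(-2485 + \left(-14 + 36\right)\right) + \sqrt{2024}) = - (\left(-2485 + 22\right) + 2 \sqrt{506}) = - (-2463 + 2 \sqrt{506}) = 2463 - 2 \sqrt{506}$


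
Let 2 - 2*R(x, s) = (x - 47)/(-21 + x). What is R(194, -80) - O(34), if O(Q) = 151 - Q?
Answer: -40283/346 ≈ -116.42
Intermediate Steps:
R(x, s) = 1 - (-47 + x)/(2*(-21 + x)) (R(x, s) = 1 - (x - 47)/(2*(-21 + x)) = 1 - (-47 + x)/(2*(-21 + x)))
R(194, -80) - O(34) = (5 + 194)/(2*(-21 + 194)) - (151 - 1*34) = (1/2)*199/173 - (151 - 34) = (1/2)*(1/173)*199 - 1*117 = 199/346 - 117 = -40283/346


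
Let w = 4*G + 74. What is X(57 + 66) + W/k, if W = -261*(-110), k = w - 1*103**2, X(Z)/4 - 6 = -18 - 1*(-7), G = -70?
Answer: -16334/721 ≈ -22.655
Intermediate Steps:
w = -206 (w = 4*(-70) + 74 = -280 + 74 = -206)
X(Z) = -20 (X(Z) = 24 + 4*(-18 - 1*(-7)) = 24 + 4*(-18 + 7) = 24 + 4*(-11) = 24 - 44 = -20)
k = -10815 (k = -206 - 1*103**2 = -206 - 1*10609 = -206 - 10609 = -10815)
W = 28710
X(57 + 66) + W/k = -20 + 28710/(-10815) = -20 + 28710*(-1/10815) = -20 - 1914/721 = -16334/721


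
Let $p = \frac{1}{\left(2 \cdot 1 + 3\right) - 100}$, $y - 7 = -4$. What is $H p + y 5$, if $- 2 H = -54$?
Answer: $\frac{1398}{95} \approx 14.716$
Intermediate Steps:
$H = 27$ ($H = \left(- \frac{1}{2}\right) \left(-54\right) = 27$)
$y = 3$ ($y = 7 - 4 = 3$)
$p = - \frac{1}{95}$ ($p = \frac{1}{\left(2 + 3\right) - 100} = \frac{1}{5 - 100} = \frac{1}{-95} = - \frac{1}{95} \approx -0.010526$)
$H p + y 5 = 27 \left(- \frac{1}{95}\right) + 3 \cdot 5 = - \frac{27}{95} + 15 = \frac{1398}{95}$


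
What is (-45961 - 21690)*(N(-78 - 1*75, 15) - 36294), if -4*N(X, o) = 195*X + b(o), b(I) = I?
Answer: 1950987189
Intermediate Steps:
N(X, o) = -195*X/4 - o/4 (N(X, o) = -(195*X + o)/4 = -(o + 195*X)/4 = -195*X/4 - o/4)
(-45961 - 21690)*(N(-78 - 1*75, 15) - 36294) = (-45961 - 21690)*((-195*(-78 - 1*75)/4 - ¼*15) - 36294) = -67651*((-195*(-78 - 75)/4 - 15/4) - 36294) = -67651*((-195/4*(-153) - 15/4) - 36294) = -67651*((29835/4 - 15/4) - 36294) = -67651*(7455 - 36294) = -67651*(-28839) = 1950987189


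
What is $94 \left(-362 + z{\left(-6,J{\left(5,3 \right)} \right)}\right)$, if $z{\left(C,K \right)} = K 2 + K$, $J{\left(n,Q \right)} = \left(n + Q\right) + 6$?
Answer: $-30080$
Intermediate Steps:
$J{\left(n,Q \right)} = 6 + Q + n$ ($J{\left(n,Q \right)} = \left(Q + n\right) + 6 = 6 + Q + n$)
$z{\left(C,K \right)} = 3 K$ ($z{\left(C,K \right)} = 2 K + K = 3 K$)
$94 \left(-362 + z{\left(-6,J{\left(5,3 \right)} \right)}\right) = 94 \left(-362 + 3 \left(6 + 3 + 5\right)\right) = 94 \left(-362 + 3 \cdot 14\right) = 94 \left(-362 + 42\right) = 94 \left(-320\right) = -30080$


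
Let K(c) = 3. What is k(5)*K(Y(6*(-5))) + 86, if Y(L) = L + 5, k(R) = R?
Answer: 101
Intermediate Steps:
Y(L) = 5 + L
k(5)*K(Y(6*(-5))) + 86 = 5*3 + 86 = 15 + 86 = 101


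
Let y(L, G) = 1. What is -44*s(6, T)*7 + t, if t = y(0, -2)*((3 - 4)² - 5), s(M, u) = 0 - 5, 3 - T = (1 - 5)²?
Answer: 1536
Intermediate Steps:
T = -13 (T = 3 - (1 - 5)² = 3 - 1*(-4)² = 3 - 1*16 = 3 - 16 = -13)
s(M, u) = -5
t = -4 (t = 1*((3 - 4)² - 5) = 1*((-1)² - 5) = 1*(1 - 5) = 1*(-4) = -4)
-44*s(6, T)*7 + t = -(-220)*7 - 4 = -44*(-35) - 4 = 1540 - 4 = 1536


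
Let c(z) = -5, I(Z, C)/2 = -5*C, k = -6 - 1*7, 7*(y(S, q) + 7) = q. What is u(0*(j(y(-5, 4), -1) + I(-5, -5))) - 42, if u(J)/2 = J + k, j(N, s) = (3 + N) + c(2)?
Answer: -68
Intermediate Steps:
y(S, q) = -7 + q/7
k = -13 (k = -6 - 7 = -13)
I(Z, C) = -10*C (I(Z, C) = 2*(-5*C) = -10*C)
j(N, s) = -2 + N (j(N, s) = (3 + N) - 5 = -2 + N)
u(J) = -26 + 2*J (u(J) = 2*(J - 13) = 2*(-13 + J) = -26 + 2*J)
u(0*(j(y(-5, 4), -1) + I(-5, -5))) - 42 = (-26 + 2*(0*((-2 + (-7 + (⅐)*4)) - 10*(-5)))) - 42 = (-26 + 2*(0*((-2 + (-7 + 4/7)) + 50))) - 42 = (-26 + 2*(0*((-2 - 45/7) + 50))) - 42 = (-26 + 2*(0*(-59/7 + 50))) - 42 = (-26 + 2*(0*(291/7))) - 42 = (-26 + 2*0) - 42 = (-26 + 0) - 42 = -26 - 42 = -68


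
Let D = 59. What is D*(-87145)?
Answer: -5141555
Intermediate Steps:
D*(-87145) = 59*(-87145) = -5141555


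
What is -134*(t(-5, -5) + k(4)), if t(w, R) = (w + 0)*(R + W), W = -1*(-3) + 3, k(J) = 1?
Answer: 536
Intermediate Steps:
W = 6 (W = 3 + 3 = 6)
t(w, R) = w*(6 + R) (t(w, R) = (w + 0)*(R + 6) = w*(6 + R))
-134*(t(-5, -5) + k(4)) = -134*(-5*(6 - 5) + 1) = -134*(-5*1 + 1) = -134*(-5 + 1) = -134*(-4) = 536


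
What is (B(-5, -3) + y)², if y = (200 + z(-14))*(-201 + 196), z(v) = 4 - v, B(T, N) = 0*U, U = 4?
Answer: 1188100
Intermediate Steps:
B(T, N) = 0 (B(T, N) = 0*4 = 0)
y = -1090 (y = (200 + (4 - 1*(-14)))*(-201 + 196) = (200 + (4 + 14))*(-5) = (200 + 18)*(-5) = 218*(-5) = -1090)
(B(-5, -3) + y)² = (0 - 1090)² = (-1090)² = 1188100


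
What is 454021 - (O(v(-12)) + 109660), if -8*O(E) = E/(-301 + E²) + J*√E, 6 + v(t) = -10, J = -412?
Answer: 15496247/45 - 206*I ≈ 3.4436e+5 - 206.0*I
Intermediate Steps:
v(t) = -16 (v(t) = -6 - 10 = -16)
O(E) = 103*√E/2 - E/(8*(-301 + E²)) (O(E) = -(E/(-301 + E²) - 412*√E)/8 = -(-412*√E + E/(-301 + E²))/8 = 103*√E/2 - E/(8*(-301 + E²)))
454021 - (O(v(-12)) + 109660) = 454021 - ((-1*(-16) - 496048*I + 412*(-16)^(5/2))/(8*(-301 + (-16)²)) + 109660) = 454021 - ((16 - 496048*I + 412*(1024*I))/(8*(-301 + 256)) + 109660) = 454021 - ((⅛)*(16 - 496048*I + 421888*I)/(-45) + 109660) = 454021 - ((⅛)*(-1/45)*(16 - 74160*I) + 109660) = 454021 - ((-2/45 + 206*I) + 109660) = 454021 - (4934698/45 + 206*I) = 454021 + (-4934698/45 - 206*I) = 15496247/45 - 206*I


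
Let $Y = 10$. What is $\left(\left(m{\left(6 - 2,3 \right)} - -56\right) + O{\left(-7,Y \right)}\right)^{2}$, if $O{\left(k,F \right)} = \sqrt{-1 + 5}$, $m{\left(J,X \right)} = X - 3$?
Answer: $3364$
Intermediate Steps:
$m{\left(J,X \right)} = -3 + X$
$O{\left(k,F \right)} = 2$ ($O{\left(k,F \right)} = \sqrt{4} = 2$)
$\left(\left(m{\left(6 - 2,3 \right)} - -56\right) + O{\left(-7,Y \right)}\right)^{2} = \left(\left(\left(-3 + 3\right) - -56\right) + 2\right)^{2} = \left(\left(0 + 56\right) + 2\right)^{2} = \left(56 + 2\right)^{2} = 58^{2} = 3364$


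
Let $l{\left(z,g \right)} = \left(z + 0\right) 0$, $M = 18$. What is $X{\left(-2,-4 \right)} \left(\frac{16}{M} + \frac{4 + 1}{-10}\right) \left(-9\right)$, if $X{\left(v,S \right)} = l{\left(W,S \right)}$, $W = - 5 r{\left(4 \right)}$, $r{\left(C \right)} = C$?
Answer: $0$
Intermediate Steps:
$W = -20$ ($W = \left(-5\right) 4 = -20$)
$l{\left(z,g \right)} = 0$ ($l{\left(z,g \right)} = z 0 = 0$)
$X{\left(v,S \right)} = 0$
$X{\left(-2,-4 \right)} \left(\frac{16}{M} + \frac{4 + 1}{-10}\right) \left(-9\right) = 0 \left(\frac{16}{18} + \frac{4 + 1}{-10}\right) \left(-9\right) = 0 \left(16 \cdot \frac{1}{18} + 5 \left(- \frac{1}{10}\right)\right) \left(-9\right) = 0 \left(\frac{8}{9} - \frac{1}{2}\right) \left(-9\right) = 0 \cdot \frac{7}{18} \left(-9\right) = 0 \left(-9\right) = 0$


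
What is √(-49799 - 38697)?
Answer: 4*I*√5531 ≈ 297.48*I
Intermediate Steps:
√(-49799 - 38697) = √(-88496) = 4*I*√5531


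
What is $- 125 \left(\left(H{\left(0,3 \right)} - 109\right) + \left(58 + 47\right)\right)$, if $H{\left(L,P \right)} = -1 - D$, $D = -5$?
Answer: $0$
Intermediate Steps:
$H{\left(L,P \right)} = 4$ ($H{\left(L,P \right)} = -1 - -5 = -1 + 5 = 4$)
$- 125 \left(\left(H{\left(0,3 \right)} - 109\right) + \left(58 + 47\right)\right) = - 125 \left(\left(4 - 109\right) + \left(58 + 47\right)\right) = - 125 \left(-105 + 105\right) = \left(-125\right) 0 = 0$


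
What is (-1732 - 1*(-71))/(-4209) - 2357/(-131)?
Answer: 10138204/551379 ≈ 18.387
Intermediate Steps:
(-1732 - 1*(-71))/(-4209) - 2357/(-131) = (-1732 + 71)*(-1/4209) - 2357*(-1/131) = -1661*(-1/4209) + 2357/131 = 1661/4209 + 2357/131 = 10138204/551379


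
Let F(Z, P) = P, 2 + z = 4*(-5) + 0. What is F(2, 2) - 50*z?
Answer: 1102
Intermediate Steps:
z = -22 (z = -2 + (4*(-5) + 0) = -2 + (-20 + 0) = -2 - 20 = -22)
F(2, 2) - 50*z = 2 - 50*(-22) = 2 + 1100 = 1102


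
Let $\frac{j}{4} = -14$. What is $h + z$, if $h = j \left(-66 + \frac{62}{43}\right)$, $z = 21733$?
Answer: $\frac{1089975}{43} \approx 25348.0$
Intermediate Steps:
$j = -56$ ($j = 4 \left(-14\right) = -56$)
$h = \frac{155456}{43}$ ($h = - 56 \left(-66 + \frac{62}{43}\right) = \left(-56\right) \left(- \frac{2776}{43}\right) = \frac{155456}{43} \approx 3615.3$)
$h + z = \frac{155456}{43} + 21733 = \frac{1089975}{43}$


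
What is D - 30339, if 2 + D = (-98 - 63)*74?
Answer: -42255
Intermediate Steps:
D = -11916 (D = -2 + (-98 - 63)*74 = -2 - 161*74 = -2 - 11914 = -11916)
D - 30339 = -11916 - 30339 = -42255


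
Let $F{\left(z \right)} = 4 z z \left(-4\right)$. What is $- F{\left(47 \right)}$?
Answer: $35344$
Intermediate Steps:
$F{\left(z \right)} = - 16 z^{2}$ ($F{\left(z \right)} = 4 z \left(- 4 z\right) = - 16 z^{2}$)
$- F{\left(47 \right)} = - \left(-16\right) 47^{2} = - \left(-16\right) 2209 = \left(-1\right) \left(-35344\right) = 35344$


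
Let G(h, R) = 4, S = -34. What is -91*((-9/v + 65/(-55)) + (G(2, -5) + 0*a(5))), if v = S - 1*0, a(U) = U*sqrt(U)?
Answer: -104923/374 ≈ -280.54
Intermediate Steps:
a(U) = U**(3/2)
v = -34 (v = -34 - 1*0 = -34 + 0 = -34)
-91*((-9/v + 65/(-55)) + (G(2, -5) + 0*a(5))) = -91*((-9/(-34) + 65/(-55)) + (4 + 0*5**(3/2))) = -91*((-9*(-1/34) + 65*(-1/55)) + (4 + 0*(5*sqrt(5)))) = -91*((9/34 - 13/11) + (4 + 0)) = -91*(-343/374 + 4) = -91*1153/374 = -104923/374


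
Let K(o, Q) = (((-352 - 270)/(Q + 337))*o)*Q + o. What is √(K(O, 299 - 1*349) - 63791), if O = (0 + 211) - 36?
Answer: 2*I*√18765249/41 ≈ 211.31*I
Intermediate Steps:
O = 175 (O = 211 - 36 = 175)
K(o, Q) = o - 622*Q*o/(337 + Q) (K(o, Q) = ((-622/(337 + Q))*o)*Q + o = (-622*o/(337 + Q))*Q + o = -622*Q*o/(337 + Q) + o = o - 622*Q*o/(337 + Q))
√(K(O, 299 - 1*349) - 63791) = √(175*(337 - 621*(299 - 1*349))/(337 + (299 - 1*349)) - 63791) = √(175*(337 - 621*(299 - 349))/(337 + (299 - 349)) - 63791) = √(175*(337 - 621*(-50))/(337 - 50) - 63791) = √(175*(337 + 31050)/287 - 63791) = √(175*(1/287)*31387 - 63791) = √(784675/41 - 63791) = √(-1830756/41) = 2*I*√18765249/41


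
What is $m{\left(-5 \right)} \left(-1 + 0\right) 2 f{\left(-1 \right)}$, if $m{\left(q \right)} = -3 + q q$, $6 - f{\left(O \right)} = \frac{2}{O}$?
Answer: $-352$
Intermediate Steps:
$f{\left(O \right)} = 6 - \frac{2}{O}$
$m{\left(q \right)} = -3 + q^{2}$
$m{\left(-5 \right)} \left(-1 + 0\right) 2 f{\left(-1 \right)} = \left(-3 + \left(-5\right)^{2}\right) \left(-1 + 0\right) 2 \left(6 - \frac{2}{-1}\right) = \left(-3 + 25\right) \left(-1\right) 2 \left(6 - -2\right) = 22 \left(-1\right) 2 \left(6 + 2\right) = \left(-22\right) 2 \cdot 8 = \left(-44\right) 8 = -352$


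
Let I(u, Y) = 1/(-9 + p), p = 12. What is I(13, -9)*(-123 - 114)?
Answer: -79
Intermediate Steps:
I(u, Y) = 1/3 (I(u, Y) = 1/(-9 + 12) = 1/3)
I(13, -9)*(-123 - 114) = (-123 - 114)/3 = (1/3)*(-237) = -79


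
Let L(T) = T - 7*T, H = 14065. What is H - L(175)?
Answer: 15115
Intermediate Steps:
L(T) = -6*T
H - L(175) = 14065 - (-6)*175 = 14065 - 1*(-1050) = 14065 + 1050 = 15115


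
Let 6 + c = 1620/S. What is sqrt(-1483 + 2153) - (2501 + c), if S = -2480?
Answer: -309299/124 + sqrt(670) ≈ -2468.5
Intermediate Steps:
c = -825/124 (c = -6 + 1620/(-2480) = -6 + 1620*(-1/2480) = -6 - 81/124 = -825/124 ≈ -6.6532)
sqrt(-1483 + 2153) - (2501 + c) = sqrt(-1483 + 2153) - (2501 - 825/124) = sqrt(670) - 1*309299/124 = sqrt(670) - 309299/124 = -309299/124 + sqrt(670)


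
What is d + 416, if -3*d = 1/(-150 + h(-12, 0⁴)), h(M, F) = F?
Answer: 187201/450 ≈ 416.00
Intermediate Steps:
d = 1/450 (d = -1/(3*(-150 + 0⁴)) = -1/(3*(-150 + 0)) = -⅓/(-150) = -⅓*(-1/150) = 1/450 ≈ 0.0022222)
d + 416 = 1/450 + 416 = 187201/450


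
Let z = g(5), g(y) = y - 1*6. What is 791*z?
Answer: -791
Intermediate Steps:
g(y) = -6 + y (g(y) = y - 6 = -6 + y)
z = -1 (z = -6 + 5 = -1)
791*z = 791*(-1) = -791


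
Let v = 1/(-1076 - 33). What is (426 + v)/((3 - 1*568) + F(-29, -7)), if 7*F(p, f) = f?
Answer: -472433/627694 ≈ -0.75265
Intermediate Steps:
F(p, f) = f/7
v = -1/1109 (v = 1/(-1109) = -1/1109 ≈ -0.00090171)
(426 + v)/((3 - 1*568) + F(-29, -7)) = (426 - 1/1109)/((3 - 1*568) + (⅐)*(-7)) = 472433/(1109*((3 - 568) - 1)) = 472433/(1109*(-565 - 1)) = (472433/1109)/(-566) = (472433/1109)*(-1/566) = -472433/627694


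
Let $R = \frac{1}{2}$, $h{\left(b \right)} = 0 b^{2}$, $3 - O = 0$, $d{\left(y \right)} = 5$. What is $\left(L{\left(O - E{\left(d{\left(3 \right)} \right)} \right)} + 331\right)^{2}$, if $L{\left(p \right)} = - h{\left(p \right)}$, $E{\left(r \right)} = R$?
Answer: $109561$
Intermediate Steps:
$O = 3$ ($O = 3 - 0 = 3 + 0 = 3$)
$h{\left(b \right)} = 0$
$R = \frac{1}{2} \approx 0.5$
$E{\left(r \right)} = \frac{1}{2}$
$L{\left(p \right)} = 0$ ($L{\left(p \right)} = \left(-1\right) 0 = 0$)
$\left(L{\left(O - E{\left(d{\left(3 \right)} \right)} \right)} + 331\right)^{2} = \left(0 + 331\right)^{2} = 331^{2} = 109561$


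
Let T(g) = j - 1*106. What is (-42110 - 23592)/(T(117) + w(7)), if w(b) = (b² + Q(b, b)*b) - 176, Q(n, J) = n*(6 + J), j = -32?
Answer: -32851/186 ≈ -176.62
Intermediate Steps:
w(b) = -176 + b² + b²*(6 + b) (w(b) = (b² + (b*(6 + b))*b) - 176 = (b² + b²*(6 + b)) - 176 = -176 + b² + b²*(6 + b))
T(g) = -138 (T(g) = -32 - 1*106 = -32 - 106 = -138)
(-42110 - 23592)/(T(117) + w(7)) = (-42110 - 23592)/(-138 + (-176 + 7³ + 7*7²)) = -65702/(-138 + (-176 + 343 + 7*49)) = -65702/(-138 + (-176 + 343 + 343)) = -65702/(-138 + 510) = -65702/372 = -65702*1/372 = -32851/186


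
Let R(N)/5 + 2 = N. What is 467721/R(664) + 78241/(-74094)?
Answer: 8599085516/61312785 ≈ 140.25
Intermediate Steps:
R(N) = -10 + 5*N
467721/R(664) + 78241/(-74094) = 467721/(-10 + 5*664) + 78241/(-74094) = 467721/(-10 + 3320) + 78241*(-1/74094) = 467721/3310 - 78241/74094 = 8599085516/61312785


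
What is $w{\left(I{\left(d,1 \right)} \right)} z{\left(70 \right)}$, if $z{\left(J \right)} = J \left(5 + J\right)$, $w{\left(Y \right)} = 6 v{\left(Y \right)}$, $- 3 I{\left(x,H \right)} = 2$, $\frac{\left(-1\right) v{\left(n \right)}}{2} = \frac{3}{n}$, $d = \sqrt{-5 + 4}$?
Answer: $283500$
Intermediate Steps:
$d = i$ ($d = \sqrt{-1} = i \approx 1.0 i$)
$v{\left(n \right)} = - \frac{6}{n}$ ($v{\left(n \right)} = - 2 \frac{3}{n} = - \frac{6}{n}$)
$I{\left(x,H \right)} = - \frac{2}{3}$ ($I{\left(x,H \right)} = \left(- \frac{1}{3}\right) 2 = - \frac{2}{3}$)
$w{\left(Y \right)} = - \frac{36}{Y}$ ($w{\left(Y \right)} = 6 \left(- \frac{6}{Y}\right) = - \frac{36}{Y}$)
$w{\left(I{\left(d,1 \right)} \right)} z{\left(70 \right)} = - \frac{36}{- \frac{2}{3}} \cdot 70 \left(5 + 70\right) = \left(-36\right) \left(- \frac{3}{2}\right) 70 \cdot 75 = 54 \cdot 5250 = 283500$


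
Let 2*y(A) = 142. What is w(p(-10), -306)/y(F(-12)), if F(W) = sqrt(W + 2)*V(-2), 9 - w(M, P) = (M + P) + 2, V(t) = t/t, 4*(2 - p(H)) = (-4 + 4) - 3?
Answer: 1241/284 ≈ 4.3697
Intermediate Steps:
p(H) = 11/4 (p(H) = 2 - ((-4 + 4) - 3)/4 = 2 - (0 - 3)/4 = 2 - 1/4*(-3) = 2 + 3/4 = 11/4)
V(t) = 1
w(M, P) = 7 - M - P (w(M, P) = 9 - ((M + P) + 2) = 9 - (2 + M + P) = 9 + (-2 - M - P) = 7 - M - P)
F(W) = sqrt(2 + W) (F(W) = sqrt(W + 2)*1 = sqrt(2 + W)*1 = sqrt(2 + W))
y(A) = 71 (y(A) = (1/2)*142 = 71)
w(p(-10), -306)/y(F(-12)) = (7 - 1*11/4 - 1*(-306))/71 = (7 - 11/4 + 306)*(1/71) = (1241/4)*(1/71) = 1241/284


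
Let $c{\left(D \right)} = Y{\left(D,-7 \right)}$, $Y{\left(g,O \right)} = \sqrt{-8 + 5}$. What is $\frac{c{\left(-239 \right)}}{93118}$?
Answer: $\frac{i \sqrt{3}}{93118} \approx 1.8601 \cdot 10^{-5} i$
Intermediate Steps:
$Y{\left(g,O \right)} = i \sqrt{3}$ ($Y{\left(g,O \right)} = \sqrt{-3} = i \sqrt{3}$)
$c{\left(D \right)} = i \sqrt{3}$
$\frac{c{\left(-239 \right)}}{93118} = \frac{i \sqrt{3}}{93118}$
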